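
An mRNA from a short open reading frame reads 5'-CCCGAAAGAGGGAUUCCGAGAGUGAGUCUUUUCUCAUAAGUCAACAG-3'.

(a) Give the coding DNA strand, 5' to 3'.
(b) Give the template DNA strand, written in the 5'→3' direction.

(a) The coding strand matches the mRNA with U→T.
(b) The template strand is the reverse complement of the coding strand.

(a) 5'-CCCGAAAGAGGGATTCCGAGAGTGAGTCTTTTCTCATAAGTCAACAG-3'
(b) 5'-CTGTTGACTTATGAGAAAAGACTCACTCTCGGAATCCCTCTTTCGGG-3'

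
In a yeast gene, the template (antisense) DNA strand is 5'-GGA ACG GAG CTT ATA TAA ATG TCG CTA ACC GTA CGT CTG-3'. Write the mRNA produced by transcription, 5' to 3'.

5'-CAGACGUACGGUUAGCGACAUUUAUAUAAGCUCCGUUCC-3'

RNA polymerase reads the template 3'→5' and synthesizes mRNA 5'→3' by base-pairing (A→U, T→A, G↔C). The complement of the template is CCTTGCCTCGAATATATTTACAGCGATTGGCATGCAGAC; antiparallel, so 5'→3' the coding strand is CAGACGTACGGTTAGCGACATTTATATAAGCTCCGTTCC. Replace T with U for the mRNA.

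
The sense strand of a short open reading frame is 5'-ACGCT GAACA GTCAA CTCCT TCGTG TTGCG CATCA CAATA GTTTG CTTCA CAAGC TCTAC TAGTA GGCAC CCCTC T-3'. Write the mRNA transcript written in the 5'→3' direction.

5'-ACGCUGAACAGUCAACUCCUUCGUGUUGCGCAUCACAAUAGUUUGCUUCACAAGCUCUACUAGUAGGCACCCCUCU-3'

The mRNA is synthesized from the template strand, so it matches the coding strand with T replaced by U.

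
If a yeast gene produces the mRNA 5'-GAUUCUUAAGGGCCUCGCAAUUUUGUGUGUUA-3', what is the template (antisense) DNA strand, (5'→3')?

Replace U with T to get the coding DNA strand: GATTCTTAAGGGCCTCGCAATTTTGTGTGTTA. The template strand is its reverse complement (complement CTAAGAATTCCCGGAGCGTTAAAACACACAAT, then reverse).

5′-TAACACACAAAATTGCGAGGCCCTTAAGAATC-3′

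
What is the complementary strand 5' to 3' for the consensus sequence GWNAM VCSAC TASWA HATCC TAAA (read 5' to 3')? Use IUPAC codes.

Standard pairs A↔T, G↔C; ambiguity codes pair M↔K, W↔W, S↔S, H↔D, V↔B, N↔N. Complement (CWNTKBGSTGATSWTDTAGGATTT), then reverse for 5'→3'.

5'-TTTAGGATDTWSTAGTSGBKTNWC-3'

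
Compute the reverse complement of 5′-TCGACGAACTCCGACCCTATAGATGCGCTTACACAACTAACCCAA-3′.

Reading the sequence 3'→5' and pairing each base (A↔T, G↔C) gives the reverse complement directly.

5'-TTGGGTTAGTTGTGTAAGCGCATCTATAGGGTCGGAGTTCGTCGA-3'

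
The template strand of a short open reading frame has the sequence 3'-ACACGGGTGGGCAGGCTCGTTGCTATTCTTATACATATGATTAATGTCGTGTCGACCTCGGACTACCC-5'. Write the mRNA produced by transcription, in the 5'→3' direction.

5'-UGUGCCCACCCGUCCGAGCAACGAUAAGAAUAUGUAUACUAAUUACAGCACAGCUGGAGCCUGAUGGG-3'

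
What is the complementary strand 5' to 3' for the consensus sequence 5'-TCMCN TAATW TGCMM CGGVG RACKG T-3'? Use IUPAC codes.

5'-ACMGTYCBCCGKKGCAWATTANGKGA-3'

Standard pairs A↔T, G↔C; ambiguity codes pair R↔Y, M↔K, W↔W, V↔B, N↔N. Complement (AGKGNATTAWACGKKGCCBCYTGMCA), then reverse for 5'→3'.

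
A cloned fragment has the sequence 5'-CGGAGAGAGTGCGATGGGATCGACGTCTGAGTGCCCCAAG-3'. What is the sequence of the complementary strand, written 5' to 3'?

5'-CTTGGGGCACTCAGACGTCGATCCCATCGCACTCTCTCCG-3'

Pairing A↔T and G↔C gives GCCTCTCTCACGCTACCCTAGCTGCAGACTCACGGGGTTC, running 3'→5'. Reverse for the 5'→3' convention.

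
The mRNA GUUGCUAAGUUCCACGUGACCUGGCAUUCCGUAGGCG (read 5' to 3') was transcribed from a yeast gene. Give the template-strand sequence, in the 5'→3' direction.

5'-CGCCTACGGAATGCCAGGTCACGTGGAACTTAGCAAC-3'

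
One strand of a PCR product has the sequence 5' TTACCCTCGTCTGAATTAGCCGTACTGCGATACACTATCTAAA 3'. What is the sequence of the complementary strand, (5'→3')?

Pairing A↔T and G↔C gives AATGGGAGCAGACTTAATCGGCATGACGCTATGTGATAGATTT, running 3'→5'. Reverse for the 5'→3' convention.

5'-TTTAGATAGTGTATCGCAGTACGGCTAATTCAGACGAGGGTAA-3'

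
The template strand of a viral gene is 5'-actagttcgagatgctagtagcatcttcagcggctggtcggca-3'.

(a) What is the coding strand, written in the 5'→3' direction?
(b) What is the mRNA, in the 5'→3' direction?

(a) 5'-TGCCGACCAGCCGCTGAAGATGCTACTAGCATCTCGAACTAGT-3'
(b) 5'-UGCCGACCAGCCGCUGAAGAUGCUACUAGCAUCUCGAACUAGU-3'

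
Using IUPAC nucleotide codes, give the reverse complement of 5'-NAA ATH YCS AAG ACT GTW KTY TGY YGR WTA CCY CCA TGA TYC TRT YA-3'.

Standard pairs A↔T, G↔C; ambiguity codes pair R↔Y, K↔M, W↔W, S↔S, H↔D, N↔N. Complement (NTTTADRGSTTCTGACAWMARACRRCYWATGGRGGTACTARGAYART), then reverse for 5'→3'.

5'-TRAYAGRATCATGGRGGTAWYCRRCARAMWACAGTCTTSGRDATTTN-3'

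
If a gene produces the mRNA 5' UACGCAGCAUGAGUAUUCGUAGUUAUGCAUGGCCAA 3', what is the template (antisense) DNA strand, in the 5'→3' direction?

5'-TTGGCCATGCATAACTACGAATACTCATGCTGCGTA-3'

Replace U with T to get the coding DNA strand: TACGCAGCATGAGTATTCGTAGTTATGCATGGCCAA. The template strand is its reverse complement (complement ATGCGTCGTACTCATAAGCATCAATACGTACCGGTT, then reverse).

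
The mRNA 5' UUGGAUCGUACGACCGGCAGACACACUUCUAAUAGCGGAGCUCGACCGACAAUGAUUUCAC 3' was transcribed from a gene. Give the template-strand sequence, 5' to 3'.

5′-GTGAAATCATTGTCGGTCGAGCTCCGCTATTAGAAGTGTGTCTGCCGGTCGTACGATCCAA-3′

Replace U with T to get the coding DNA strand: TTGGATCGTACGACCGGCAGACACACTTCTAATAGCGGAGCTCGACCGACAATGATTTCAC. The template strand is its reverse complement (complement AACCTAGCATGCTGGCCGTCTGTGTGAAGATTATCGCCTCGAGCTGGCTGTTACTAAAGTG, then reverse).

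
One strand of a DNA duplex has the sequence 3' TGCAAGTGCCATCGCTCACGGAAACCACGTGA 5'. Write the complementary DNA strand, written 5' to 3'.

5'-ACGTTCACGGTAGCGAGTGCCTTTGGTGCACT-3'

The strand is given 3'→5', so its complement runs 5'→3' in the same left-to-right order: pair each base A↔T, G↔C.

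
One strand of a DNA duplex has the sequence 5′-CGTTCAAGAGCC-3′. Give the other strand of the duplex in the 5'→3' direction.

The complement of CGTTCAAGAGCC is GCAAGTTCTCGG (A↔T, G↔C). DNA strands are antiparallel, so the complementary strand runs 3'→5'; reversing gives the 5'→3' form.

5'-GGCTCTTGAACG-3'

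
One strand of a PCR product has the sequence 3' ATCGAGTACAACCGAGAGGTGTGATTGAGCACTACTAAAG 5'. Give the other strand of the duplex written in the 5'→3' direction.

5'-TAGCTCATGTTGGCTCTCCACACTAACTCGTGATGATTTC-3'

The strand is given 3'→5', so its complement runs 5'→3' in the same left-to-right order: pair each base A↔T, G↔C.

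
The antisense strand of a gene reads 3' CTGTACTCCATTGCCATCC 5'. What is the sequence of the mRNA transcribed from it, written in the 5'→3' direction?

Reading the template 3'→5' as shown, RNA polymerase pairs each base (A→U, T→A, G↔C) to build mRNA 5'→3' directly.

5'-GACAUGAGGUAACGGUAGG-3'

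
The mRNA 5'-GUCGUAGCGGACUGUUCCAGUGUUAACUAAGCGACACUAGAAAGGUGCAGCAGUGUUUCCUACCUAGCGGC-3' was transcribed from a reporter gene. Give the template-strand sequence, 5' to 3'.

Replace U with T to get the coding DNA strand: GTCGTAGCGGACTGTTCCAGTGTTAACTAAGCGACACTAGAAAGGTGCAGCAGTGTTTCCTACCTAGCGGC. The template strand is its reverse complement (complement CAGCATCGCCTGACAAGGTCACAATTGATTCGCTGTGATCTTTCCACGTCGTCACAAAGGATGGATCGCCG, then reverse).

5'-GCCGCTAGGTAGGAAACACTGCTGCACCTTTCTAGTGTCGCTTAGTTAACACTGGAACAGTCCGCTACGAC-3'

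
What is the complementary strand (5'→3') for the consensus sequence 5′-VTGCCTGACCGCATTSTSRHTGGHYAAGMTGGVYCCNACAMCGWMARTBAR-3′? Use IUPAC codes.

Standard pairs A↔T, G↔C; ambiguity codes pair R↔Y, M↔K, W↔W, S↔S, B↔V, H↔D, N↔N. Complement (BACGGACTGGCGTAASASYDACCDRTTCKACCBRGGNTGTKGCWKTYAVTY), then reverse for 5'→3'.

5'-YTVAYTKWCGKTGTNGGRBCCAKCTTRDCCADYSASAATGCGGTCAGGCAB-3'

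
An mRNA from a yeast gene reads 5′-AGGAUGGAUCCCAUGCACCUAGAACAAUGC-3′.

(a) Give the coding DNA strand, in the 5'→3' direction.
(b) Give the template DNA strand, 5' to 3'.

(a) 5'-AGGATGGATCCCATGCACCTAGAACAATGC-3'
(b) 5′-GCATTGTTCTAGGTGCATGGGATCCATCCT-3′

(a) The coding strand matches the mRNA with U→T.
(b) The template strand is the reverse complement of the coding strand.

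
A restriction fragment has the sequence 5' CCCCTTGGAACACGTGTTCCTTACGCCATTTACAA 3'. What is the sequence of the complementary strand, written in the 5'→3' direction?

5'-TTGTAAATGGCGTAAGGAACACGTGTTCCAAGGGG-3'

The complement of CCCCTTGGAACACGTGTTCCTTACGCCATTTACAA is GGGGAACCTTGTGCACAAGGAATGCGGTAAATGTT (A↔T, G↔C). DNA strands are antiparallel, so the complementary strand runs 3'→5'; reversing gives the 5'→3' form.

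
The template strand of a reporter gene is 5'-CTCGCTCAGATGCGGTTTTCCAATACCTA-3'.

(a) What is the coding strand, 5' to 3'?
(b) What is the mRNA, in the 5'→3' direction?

(a) The coding strand is the reverse complement of the template: complement GAGCGAGTCTACGCCAAAAGGTTATGGAT, then reverse.
(b) mRNA has the coding-strand sequence with T→U.

(a) 5'-TAGGTATTGGAAAACCGCATCTGAGCGAG-3'
(b) 5'-UAGGUAUUGGAAAACCGCAUCUGAGCGAG-3'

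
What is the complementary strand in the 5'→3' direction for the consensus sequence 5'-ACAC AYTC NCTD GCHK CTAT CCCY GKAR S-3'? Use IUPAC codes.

5'-SYTMCRGGGATAGMDGCHAGNGARTGTGT-3'

Standard pairs A↔T, G↔C; ambiguity codes pair R↔Y, K↔M, S↔S, D↔H, N↔N. Complement (TGTGTRAGNGAHCGDMGATAGGGRCMTYS), then reverse for 5'→3'.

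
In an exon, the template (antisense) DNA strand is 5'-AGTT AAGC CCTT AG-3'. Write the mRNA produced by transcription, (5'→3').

The mRNA has the sequence of the coding strand (reverse complement of the template) with T→U. Reverse complement of AGTTAAGCCCTTAG is CTAAGGGCTTAACT; then T→U.

5'-CUAAGGGCUUAACU-3'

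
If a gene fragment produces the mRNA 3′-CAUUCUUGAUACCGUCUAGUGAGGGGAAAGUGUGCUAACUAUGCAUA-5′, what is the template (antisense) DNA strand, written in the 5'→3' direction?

5'-GTAAGAACTATGGCAGATCACTCCCCTTTCACACGATTGATACGTAT-3'

Written 5'→3' the mRNA is AUACGUAUCAAUCGUGUGAAAGGGGAGUGAUCUGCCAUAGUUCUUAC, so the coding DNA strand is ATACGTATCAATCGTGTGAAAGGGGAGTGATCTGCCATAGTTCTTAC. The template is its reverse complement.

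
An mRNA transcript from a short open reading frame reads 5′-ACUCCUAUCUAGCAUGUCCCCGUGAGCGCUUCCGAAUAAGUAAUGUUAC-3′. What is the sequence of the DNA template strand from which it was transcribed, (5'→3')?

5'-GTAACATTACTTATTCGGAAGCGCTCACGGGGACATGCTAGATAGGAGT-3'

Replace U with T to get the coding DNA strand: ACTCCTATCTAGCATGTCCCCGTGAGCGCTTCCGAATAAGTAATGTTAC. The template strand is its reverse complement (complement TGAGGATAGATCGTACAGGGGCACTCGCGAAGGCTTATTCATTACAATG, then reverse).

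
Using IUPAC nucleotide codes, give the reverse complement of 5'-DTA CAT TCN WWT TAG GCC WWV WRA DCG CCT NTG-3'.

Standard pairs A↔T, G↔C; ambiguity codes pair R↔Y, W↔W, D↔H, V↔B, N↔N. Complement (HATGTAAGNWWAATCCGGWWBWYTHGCGGANAC), then reverse for 5'→3'.

5'-CANAGGCGHTYWBWWGGCCTAAWWNGAATGTAH-3'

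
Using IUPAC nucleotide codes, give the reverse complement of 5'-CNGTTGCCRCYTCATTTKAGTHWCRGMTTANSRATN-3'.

5'-NATYSNTAAKCYGWDACTMAAATGARGYGGCAACNG-3'

Standard pairs A↔T, G↔C; ambiguity codes pair R↔Y, M↔K, W↔W, S↔S, H↔D, N↔N. Complement (GNCAACGGYGRAGTAAAMTCADWGYCKAATNSYTAN), then reverse for 5'→3'.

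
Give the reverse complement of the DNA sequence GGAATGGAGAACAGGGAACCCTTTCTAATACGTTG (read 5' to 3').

5'-CAACGTATTAGAAAGGGTTCCCTGTTCTCCATTCC-3'

Complement each base (A↔T, G↔C): CCTTACCTCTTGTCCCTTGGGAAAGATTATGCAAC. Then reverse.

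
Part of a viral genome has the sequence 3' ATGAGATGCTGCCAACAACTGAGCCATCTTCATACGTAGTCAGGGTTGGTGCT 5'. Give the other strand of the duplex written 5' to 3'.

The strand is given 3'→5', so its complement runs 5'→3' in the same left-to-right order: pair each base A↔T, G↔C.

5'-TACTCTACGACGGTTGTTGACTCGGTAGAAGTATGCATCAGTCCCAACCACGA-3'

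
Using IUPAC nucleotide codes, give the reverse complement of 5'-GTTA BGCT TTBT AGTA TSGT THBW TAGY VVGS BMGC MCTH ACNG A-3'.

Standard pairs A↔T, G↔C; ambiguity codes pair Y↔R, M↔K, W↔W, S↔S, B↔V, H↔D, N↔N. Complement (CAATVCGAAAVATCATASCAADVWATCRBBCSVKCGKGADTGNCT), then reverse for 5'→3'.

5'-TCNGTDAGKGCKVSCBBRCTAWVDAACSATACTAVAAAGCVTAAC-3'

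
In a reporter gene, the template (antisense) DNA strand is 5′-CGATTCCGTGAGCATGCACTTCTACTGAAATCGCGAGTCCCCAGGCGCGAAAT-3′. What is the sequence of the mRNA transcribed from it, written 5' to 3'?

5'-AUUUCGCGCCUGGGGACUCGCGAUUUCAGUAGAAGUGCAUGCUCACGGAAUCG-3'

The mRNA has the sequence of the coding strand (reverse complement of the template) with T→U. Reverse complement of CGATTCCGTGAGCATGCACTTCTACTGAAATCGCGAGTCCCCAGGCGCGAAAT is ATTTCGCGCCTGGGGACTCGCGATTTCAGTAGAAGTGCATGCTCACGGAATCG; then T→U.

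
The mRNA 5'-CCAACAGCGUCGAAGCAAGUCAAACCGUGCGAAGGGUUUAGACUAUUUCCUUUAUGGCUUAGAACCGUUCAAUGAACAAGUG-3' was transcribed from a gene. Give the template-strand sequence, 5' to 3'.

Replace U with T to get the coding DNA strand: CCAACAGCGTCGAAGCAAGTCAAACCGTGCGAAGGGTTTAGACTATTTCCTTTATGGCTTAGAACCGTTCAATGAACAAGTG. The template strand is its reverse complement (complement GGTTGTCGCAGCTTCGTTCAGTTTGGCACGCTTCCCAAATCTGATAAAGGAAATACCGAATCTTGGCAAGTTACTTGTTCAC, then reverse).

5'-CACTTGTTCATTGAACGGTTCTAAGCCATAAAGGAAATAGTCTAAACCCTTCGCACGGTTTGACTTGCTTCGACGCTGTTGG-3'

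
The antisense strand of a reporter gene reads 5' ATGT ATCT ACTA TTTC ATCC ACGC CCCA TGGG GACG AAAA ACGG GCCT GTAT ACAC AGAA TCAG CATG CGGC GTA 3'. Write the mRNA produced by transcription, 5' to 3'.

RNA polymerase reads the template 3'→5' and synthesizes mRNA 5'→3' by base-pairing (A→U, T→A, G↔C). The complement of the template is TACATAGATGATAAAGTAGGTGCGGGGTACCCCTGCTTTTTGCCCGGACATATGTGTCTTAGTCGTACGCCGCAT; antiparallel, so 5'→3' the coding strand is TACGCCGCATGCTGATTCTGTGTATACAGGCCCGTTTTTCGTCCCCATGGGGCGTGGATGAAATAGTAGATACAT. Replace T with U for the mRNA.

5'-UACGCCGCAUGCUGAUUCUGUGUAUACAGGCCCGUUUUUCGUCCCCAUGGGGCGUGGAUGAAAUAGUAGAUACAU-3'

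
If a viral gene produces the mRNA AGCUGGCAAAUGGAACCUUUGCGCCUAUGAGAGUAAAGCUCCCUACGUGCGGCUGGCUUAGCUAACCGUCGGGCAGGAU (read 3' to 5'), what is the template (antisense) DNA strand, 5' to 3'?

5′-TCGACCGTTTACCTTGGAAACGCGGATACTCTCATTTCGAGGGATGCACGCCGACCGAATCGATTGGCAGCCCGTCCTA-3′

Written 5'→3' the mRNA is UAGGACGGGCUGCCAAUCGAUUCGGUCGGCGUGCAUCCCUCGAAAUGAGAGUAUCCGCGUUUCCAAGGUAAACGGUCGA, so the coding DNA strand is TAGGACGGGCTGCCAATCGATTCGGTCGGCGTGCATCCCTCGAAATGAGAGTATCCGCGTTTCCAAGGTAAACGGTCGA. The template is its reverse complement.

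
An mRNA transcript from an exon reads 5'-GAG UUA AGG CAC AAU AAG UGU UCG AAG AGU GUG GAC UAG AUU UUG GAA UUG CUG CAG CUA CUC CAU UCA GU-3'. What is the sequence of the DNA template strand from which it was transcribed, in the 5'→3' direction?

5'-ACTGAATGGAGTAGCTGCAGCAATTCCAAAATCTAGTCCACACTCTTCGAACACTTATTGTGCCTTAACTC-3'

Replace U with T to get the coding DNA strand: GAGTTAAGGCACAATAAGTGTTCGAAGAGTGTGGACTAGATTTTGGAATTGCTGCAGCTACTCCATTCAGT. The template strand is its reverse complement (complement CTCAATTCCGTGTTATTCACAAGCTTCTCACACCTGATCTAAAACCTTAACGACGTCGATGAGGTAAGTCA, then reverse).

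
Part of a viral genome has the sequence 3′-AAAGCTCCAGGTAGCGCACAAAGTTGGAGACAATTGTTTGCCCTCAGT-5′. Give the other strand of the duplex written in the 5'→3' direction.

5'-TTTCGAGGTCCATCGCGTGTTTCAACCTCTGTTAACAAACGGGAGTCA-3'

The strand is given 3'→5', so its complement runs 5'→3' in the same left-to-right order: pair each base A↔T, G↔C.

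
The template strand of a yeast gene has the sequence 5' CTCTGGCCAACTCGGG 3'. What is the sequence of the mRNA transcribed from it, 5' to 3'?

The mRNA has the sequence of the coding strand (reverse complement of the template) with T→U. Reverse complement of CTCTGGCCAACTCGGG is CCCGAGTTGGCCAGAG; then T→U.

5'-CCCGAGUUGGCCAGAG-3'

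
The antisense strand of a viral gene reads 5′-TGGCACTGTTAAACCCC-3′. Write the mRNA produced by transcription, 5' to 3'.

The mRNA has the sequence of the coding strand (reverse complement of the template) with T→U. Reverse complement of TGGCACTGTTAAACCCC is GGGGTTTAACAGTGCCA; then T→U.

5'-GGGGUUUAACAGUGCCA-3'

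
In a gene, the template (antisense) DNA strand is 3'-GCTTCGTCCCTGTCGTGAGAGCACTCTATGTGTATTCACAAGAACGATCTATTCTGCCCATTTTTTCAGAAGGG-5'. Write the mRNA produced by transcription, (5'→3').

5′-CGAAGCAGGGACAGCACUCUCGUGAGAUACACAUAAGUGUUCUUGCUAGAUAAGACGGGUAAAAAAGUCUUCCC-3′

Reading the template 3'→5' as shown, RNA polymerase pairs each base (A→U, T→A, G↔C) to build mRNA 5'→3' directly.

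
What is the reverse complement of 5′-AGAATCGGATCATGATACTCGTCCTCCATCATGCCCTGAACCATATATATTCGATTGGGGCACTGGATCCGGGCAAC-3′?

Complement each base (A↔T, G↔C): TCTTAGCCTAGTACTATGAGCAGGAGGTAGTACGGGACTTGGTATATATAAGCTAACCCCGTGACCTAGGCCCGTTG. Then reverse.

5′-GTTGCCCGGATCCAGTGCCCCAATCGAATATATATGGTTCAGGGCATGATGGAGGACGAGTATCATGATCCGATTCT-3′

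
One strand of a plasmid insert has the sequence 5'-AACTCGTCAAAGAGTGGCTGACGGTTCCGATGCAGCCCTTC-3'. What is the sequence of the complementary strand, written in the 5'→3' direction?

Pairing A↔T and G↔C gives TTGAGCAGTTTCTCACCGACTGCCAAGGCTACGTCGGGAAG, running 3'→5'. Reverse for the 5'→3' convention.

5'-GAAGGGCTGCATCGGAACCGTCAGCCACTCTTTGACGAGTT-3'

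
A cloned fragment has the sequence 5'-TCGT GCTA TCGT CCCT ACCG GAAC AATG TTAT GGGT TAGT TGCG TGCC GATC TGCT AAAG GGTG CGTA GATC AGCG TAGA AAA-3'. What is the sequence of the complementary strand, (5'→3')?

5'-TTTTCTACGCTGATCTACGCACCCTTTAGCAGATCGGCACGCAACTAACCCATAACATTGTTCCGGTAGGGACGATAGCACGA-3'

Pairing A↔T and G↔C gives AGCACGATAGCAGGGATGGCCTTGTTACAATACCCAATCAACGCACGGCTAGACGATTTCCCACGCATCTAGTCGCATCTTTT, running 3'→5'. Reverse for the 5'→3' convention.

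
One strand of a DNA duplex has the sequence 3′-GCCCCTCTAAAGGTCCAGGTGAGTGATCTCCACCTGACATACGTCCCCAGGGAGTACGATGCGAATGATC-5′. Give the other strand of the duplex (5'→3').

5'-CGGGGAGATTTCCAGGTCCACTCACTAGAGGTGGACTGTATGCAGGGGTCCCTCATGCTACGCTTACTAG-3'

The strand is given 3'→5', so its complement runs 5'→3' in the same left-to-right order: pair each base A↔T, G↔C.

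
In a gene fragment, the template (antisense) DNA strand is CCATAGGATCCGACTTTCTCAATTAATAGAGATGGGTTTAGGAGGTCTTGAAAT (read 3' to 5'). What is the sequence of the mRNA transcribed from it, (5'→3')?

5'-GGUAUCCUAGGCUGAAAGAGUUAAUUAUCUCUACCCAAAUCCUCCAGAACUUUA-3'

Reading the template 3'→5' as shown, RNA polymerase pairs each base (A→U, T→A, G↔C) to build mRNA 5'→3' directly.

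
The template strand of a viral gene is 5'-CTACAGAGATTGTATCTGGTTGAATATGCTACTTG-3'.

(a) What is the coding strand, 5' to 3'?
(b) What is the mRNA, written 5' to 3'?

(a) The coding strand is the reverse complement of the template: complement GATGTCTCTAACATAGACCAACTTATACGATGAAC, then reverse.
(b) mRNA has the coding-strand sequence with T→U.

(a) 5'-CAAGTAGCATATTCAACCAGATACAATCTCTGTAG-3'
(b) 5'-CAAGUAGCAUAUUCAACCAGAUACAAUCUCUGUAG-3'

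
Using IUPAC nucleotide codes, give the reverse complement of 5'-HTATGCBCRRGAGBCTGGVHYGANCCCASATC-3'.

5'-GATSTGGGNTCRDBCCAGVCTCYYGVGCATAD-3'

Standard pairs A↔T, G↔C; ambiguity codes pair R↔Y, S↔S, B↔V, H↔D, N↔N. Complement (DATACGVGYYCTCVGACCBDRCTNGGGTSTAG), then reverse for 5'→3'.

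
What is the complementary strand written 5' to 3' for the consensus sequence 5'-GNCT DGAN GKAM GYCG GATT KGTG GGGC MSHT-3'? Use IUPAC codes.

5'-ADSKGCCCCACMAATCCGRCKTMCNTCHAGNC-3'

Standard pairs A↔T, G↔C; ambiguity codes pair Y↔R, M↔K, S↔S, D↔H, N↔N. Complement (CNGAHCTNCMTKCRGCCTAAMCACCCCGKSDA), then reverse for 5'→3'.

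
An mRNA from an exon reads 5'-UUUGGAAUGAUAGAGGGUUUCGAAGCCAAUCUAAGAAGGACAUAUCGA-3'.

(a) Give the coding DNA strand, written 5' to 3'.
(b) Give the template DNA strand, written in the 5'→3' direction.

(a) The coding strand matches the mRNA with U→T.
(b) The template strand is the reverse complement of the coding strand.

(a) 5'-TTTGGAATGATAGAGGGTTTCGAAGCCAATCTAAGAAGGACATATCGA-3'
(b) 5'-TCGATATGTCCTTCTTAGATTGGCTTCGAAACCCTCTATCATTCCAAA-3'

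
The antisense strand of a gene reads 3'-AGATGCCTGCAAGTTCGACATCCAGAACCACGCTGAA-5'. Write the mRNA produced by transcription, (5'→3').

Reading the template 3'→5' as shown, RNA polymerase pairs each base (A→U, T→A, G↔C) to build mRNA 5'→3' directly.

5'-UCUACGGACGUUCAAGCUGUAGGUCUUGGUGCGACUU-3'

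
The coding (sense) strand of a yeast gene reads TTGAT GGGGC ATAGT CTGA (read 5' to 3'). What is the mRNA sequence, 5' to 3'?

mRNA has the coding-strand sequence with U in place of T.

5'-UUGAUGGGGCAUAGUCUGA-3'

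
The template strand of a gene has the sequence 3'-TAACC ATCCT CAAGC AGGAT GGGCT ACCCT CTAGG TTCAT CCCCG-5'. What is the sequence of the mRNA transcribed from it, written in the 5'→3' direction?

Reading the template 3'→5' as shown, RNA polymerase pairs each base (A→U, T→A, G↔C) to build mRNA 5'→3' directly.

5'-AUUGGUAGGAGUUCGUCCUACCCGAUGGGAGAUCCAAGUAGGGGC-3'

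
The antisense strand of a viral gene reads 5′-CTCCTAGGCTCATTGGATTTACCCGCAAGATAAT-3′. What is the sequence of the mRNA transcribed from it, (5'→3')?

5′-AUUAUCUUGCGGGUAAAUCCAAUGAGCCUAGGAG-3′

RNA polymerase reads the template 3'→5' and synthesizes mRNA 5'→3' by base-pairing (A→U, T→A, G↔C). The complement of the template is GAGGATCCGAGTAACCTAAATGGGCGTTCTATTA; antiparallel, so 5'→3' the coding strand is ATTATCTTGCGGGTAAATCCAATGAGCCTAGGAG. Replace T with U for the mRNA.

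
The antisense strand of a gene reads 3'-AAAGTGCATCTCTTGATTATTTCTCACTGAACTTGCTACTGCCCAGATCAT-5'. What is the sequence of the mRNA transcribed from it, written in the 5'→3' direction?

Reading the template 3'→5' as shown, RNA polymerase pairs each base (A→U, T→A, G↔C) to build mRNA 5'→3' directly.

5′-UUUCACGUAGAGAACUAAUAAAGAGUGACUUGAACGAUGACGGGUCUAGUA-3′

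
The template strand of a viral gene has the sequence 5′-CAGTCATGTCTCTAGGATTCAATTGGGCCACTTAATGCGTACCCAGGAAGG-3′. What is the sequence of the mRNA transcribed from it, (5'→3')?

5'-CCUUCCUGGGUACGCAUUAAGUGGCCCAAUUGAAUCCUAGAGACAUGACUG-3'

The mRNA has the sequence of the coding strand (reverse complement of the template) with T→U. Reverse complement of CAGTCATGTCTCTAGGATTCAATTGGGCCACTTAATGCGTACCCAGGAAGG is CCTTCCTGGGTACGCATTAAGTGGCCCAATTGAATCCTAGAGACATGACTG; then T→U.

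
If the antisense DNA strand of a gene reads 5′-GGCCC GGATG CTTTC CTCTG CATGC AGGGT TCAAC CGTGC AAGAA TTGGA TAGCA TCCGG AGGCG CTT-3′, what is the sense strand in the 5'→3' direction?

The coding strand is complementary and antiparallel to the template: take the complement (A↔T, G↔C) and reverse.

5'-AAGCGCCTCCGGATGCTATCCAATTCTTGCACGGTTGAACCCTGCATGCAGAGGAAAGCATCCGGGCC-3'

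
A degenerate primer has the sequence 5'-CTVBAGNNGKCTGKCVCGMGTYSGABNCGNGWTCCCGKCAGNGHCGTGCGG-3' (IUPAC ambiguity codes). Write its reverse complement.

5'-CCGCACGDCNCTGMCGGGAWCNCGNVTCSRACKCGBGMCAGMCNNCTVBAG-3'

Standard pairs A↔T, G↔C; ambiguity codes pair Y↔R, M↔K, W↔W, S↔S, B↔V, H↔D, N↔N. Complement (GABVTCNNCMGACMGBGCKCARSCTVNGCNCWAGGGCMGTCNCDGCACGCC), then reverse for 5'→3'.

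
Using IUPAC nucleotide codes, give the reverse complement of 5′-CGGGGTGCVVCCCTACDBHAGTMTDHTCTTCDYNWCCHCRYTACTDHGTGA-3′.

5'-TCACDHAGTARYGDGGWNRHGAAGADHAKACTDVHGTAGGGBBGCACCCCG-3'

Standard pairs A↔T, G↔C; ambiguity codes pair R↔Y, M↔K, W↔W, B↔V, D↔H, N↔N. Complement (GCCCCACGBBGGGATGHVDTCAKAHDAGAAGHRNWGGDGYRATGAHDCACT), then reverse for 5'→3'.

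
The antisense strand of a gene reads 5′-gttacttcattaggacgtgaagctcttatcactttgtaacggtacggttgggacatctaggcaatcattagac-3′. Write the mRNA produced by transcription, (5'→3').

5'-GUCUAAUGAUUGCCUAGAUGUCCCAACCGUACCGUUACAAAGUGAUAAGAGCUUCACGUCCUAAUGAAGUAAC-3'

RNA polymerase reads the template 3'→5' and synthesizes mRNA 5'→3' by base-pairing (A→U, T→A, G↔C). The complement of the template is CAATGAAGTAATCCTGCACTTCGAGAATAGTGAAACATTGCCATGCCAACCCTGTAGATCCGTTAGTAATCTG; antiparallel, so 5'→3' the coding strand is GTCTAATGATTGCCTAGATGTCCCAACCGTACCGTTACAAAGTGATAAGAGCTTCACGTCCTAATGAAGTAAC. Replace T with U for the mRNA.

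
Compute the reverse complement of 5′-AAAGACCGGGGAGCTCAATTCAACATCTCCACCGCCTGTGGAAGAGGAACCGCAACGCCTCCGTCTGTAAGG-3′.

Complement each base (A↔T, G↔C): TTTCTGGCCCCTCGAGTTAAGTTGTAGAGGTGGCGGACACCTTCTCCTTGGCGTTGCGGAGGCAGACATTCC. Then reverse.

5'-CCTTACAGACGGAGGCGTTGCGGTTCCTCTTCCACAGGCGGTGGAGATGTTGAATTGAGCTCCCCGGTCTTT-3'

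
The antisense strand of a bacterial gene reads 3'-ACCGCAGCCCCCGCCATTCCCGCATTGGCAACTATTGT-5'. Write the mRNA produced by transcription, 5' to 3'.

5'-UGGCGUCGGGGGCGGUAAGGGCGUAACCGUUGAUAACA-3'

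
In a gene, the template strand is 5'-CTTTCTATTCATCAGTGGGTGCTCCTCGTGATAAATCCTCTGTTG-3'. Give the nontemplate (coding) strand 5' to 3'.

The coding strand is complementary and antiparallel to the template: take the complement (A↔T, G↔C) and reverse.

5'-CAACAGAGGATTTATCACGAGGAGCACCCACTGATGAATAGAAAG-3'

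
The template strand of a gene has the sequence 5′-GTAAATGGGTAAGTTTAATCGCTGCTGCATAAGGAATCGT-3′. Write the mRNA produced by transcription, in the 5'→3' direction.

5'-ACGAUUCCUUAUGCAGCAGCGAUUAAACUUACCCAUUUAC-3'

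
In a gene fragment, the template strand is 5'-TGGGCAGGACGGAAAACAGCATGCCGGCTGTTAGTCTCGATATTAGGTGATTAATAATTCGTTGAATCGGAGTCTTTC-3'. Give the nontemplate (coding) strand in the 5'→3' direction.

5′-GAAAGACTCCGATTCAACGAATTATTAATCACCTAATATCGAGACTAACAGCCGGCATGCTGTTTTCCGTCCTGCCCA-3′

The coding strand is complementary and antiparallel to the template: take the complement (A↔T, G↔C) and reverse.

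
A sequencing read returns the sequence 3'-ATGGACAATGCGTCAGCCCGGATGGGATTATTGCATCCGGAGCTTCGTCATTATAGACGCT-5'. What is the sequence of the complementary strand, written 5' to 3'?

5'-TACCTGTTACGCAGTCGGGCCTACCCTAATAACGTAGGCCTCGAAGCAGTAATATCTGCGA-3'

The strand is given 3'→5', so its complement runs 5'→3' in the same left-to-right order: pair each base A↔T, G↔C.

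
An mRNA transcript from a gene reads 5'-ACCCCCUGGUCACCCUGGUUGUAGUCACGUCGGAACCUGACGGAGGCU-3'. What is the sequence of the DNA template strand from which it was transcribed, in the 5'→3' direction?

Replace U with T to get the coding DNA strand: ACCCCCTGGTCACCCTGGTTGTAGTCACGTCGGAACCTGACGGAGGCT. The template strand is its reverse complement (complement TGGGGGACCAGTGGGACCAACATCAGTGCAGCCTTGGACTGCCTCCGA, then reverse).

5′-AGCCTCCGTCAGGTTCCGACGTGACTACAACCAGGGTGACCAGGGGGT-3′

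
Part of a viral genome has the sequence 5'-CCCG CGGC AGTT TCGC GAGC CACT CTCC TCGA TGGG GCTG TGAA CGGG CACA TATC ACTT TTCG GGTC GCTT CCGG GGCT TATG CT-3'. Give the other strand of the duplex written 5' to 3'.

Pairing A↔T and G↔C gives GGGCGCCGTCAAAGCGCTCGGTGAGAGGAGCTACCCCGACACTTGCCCGTGTATAGTGAAAAGCCCAGCGAAGGCCCCGAATACGA, running 3'→5'. Reverse for the 5'→3' convention.

5′-AGCATAAGCCCCGGAAGCGACCCGAAAAGTGATATGTGCCCGTTCACAGCCCCATCGAGGAGAGTGGCTCGCGAAACTGCCGCGGG-3′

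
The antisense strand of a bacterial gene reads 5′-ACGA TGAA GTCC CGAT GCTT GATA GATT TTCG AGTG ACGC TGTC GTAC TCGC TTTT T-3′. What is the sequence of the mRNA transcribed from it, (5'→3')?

RNA polymerase reads the template 3'→5' and synthesizes mRNA 5'→3' by base-pairing (A→U, T→A, G↔C). The complement of the template is TGCTACTTCAGGGCTACGAACTATCTAAAAGCTCACTGCGACAGCATGAGCGAAAAA; antiparallel, so 5'→3' the coding strand is AAAAAGCGAGTACGACAGCGTCACTCGAAAATCTATCAAGCATCGGGACTTCATCGT. Replace T with U for the mRNA.

5'-AAAAAGCGAGUACGACAGCGUCACUCGAAAAUCUAUCAAGCAUCGGGACUUCAUCGU-3'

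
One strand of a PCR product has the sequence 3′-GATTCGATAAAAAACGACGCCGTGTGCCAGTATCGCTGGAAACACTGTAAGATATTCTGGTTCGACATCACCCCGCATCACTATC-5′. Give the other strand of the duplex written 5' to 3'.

5′-CTAAGCTATTTTTTGCTGCGGCACACGGTCATAGCGACCTTTGTGACATTCTATAAGACCAAGCTGTAGTGGGGCGTAGTGATAG-3′

The strand is given 3'→5', so its complement runs 5'→3' in the same left-to-right order: pair each base A↔T, G↔C.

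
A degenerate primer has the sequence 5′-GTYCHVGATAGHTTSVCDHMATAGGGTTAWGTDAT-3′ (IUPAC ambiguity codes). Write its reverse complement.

Standard pairs A↔T, G↔C; ambiguity codes pair Y↔R, M↔K, W↔W, S↔S, D↔H, V↔B. Complement (CARGDBCTATCDAASBGHDKTATCCCAATWCAHTA), then reverse for 5'→3'.

5'-ATHACWTAACCCTATKDHGBSAADCTATCBDGRAC-3'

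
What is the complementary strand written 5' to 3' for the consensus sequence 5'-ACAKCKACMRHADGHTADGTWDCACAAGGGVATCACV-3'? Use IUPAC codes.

Standard pairs A↔T, G↔C; ambiguity codes pair R↔Y, M↔K, W↔W, D↔H, V↔B. Complement (TGTMGMTGKYDTHCDATHCAWHGTGTTCCCBTAGTGB), then reverse for 5'→3'.

5′-BGTGATBCCCTTGTGHWACHTADCHTDYKGTMGMTGT-3′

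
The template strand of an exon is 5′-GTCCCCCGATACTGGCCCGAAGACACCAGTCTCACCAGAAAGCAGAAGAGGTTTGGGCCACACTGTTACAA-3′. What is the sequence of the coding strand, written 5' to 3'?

The coding strand is complementary and antiparallel to the template: take the complement (A↔T, G↔C) and reverse.

5'-TTGTAACAGTGTGGCCCAAACCTCTTCTGCTTTCTGGTGAGACTGGTGTCTTCGGGCCAGTATCGGGGGAC-3'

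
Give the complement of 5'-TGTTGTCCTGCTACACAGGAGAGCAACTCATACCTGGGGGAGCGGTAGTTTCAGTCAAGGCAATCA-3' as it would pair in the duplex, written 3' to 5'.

3′-ACAACAGGACGATGTGTCCTCTCGTTGAGTATGGACCCCCTCGCCATCAAAGTCAGTTCCGTTAGT-5′

Base-pairing A↔T, G↔C gives the complement. The complementary strand is antiparallel, so paired with a 5'→3' strand it runs 3'→5'.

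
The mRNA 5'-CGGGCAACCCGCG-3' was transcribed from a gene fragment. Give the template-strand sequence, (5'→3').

5'-CGCGGGTTGCCCG-3'

Replace U with T to get the coding DNA strand: CGGGCAACCCGCG. The template strand is its reverse complement (complement GCCCGTTGGGCGC, then reverse).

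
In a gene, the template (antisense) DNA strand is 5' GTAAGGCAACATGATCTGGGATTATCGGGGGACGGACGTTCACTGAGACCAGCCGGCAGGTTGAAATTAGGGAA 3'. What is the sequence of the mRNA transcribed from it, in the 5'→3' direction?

The mRNA has the sequence of the coding strand (reverse complement of the template) with T→U. Reverse complement of GTAAGGCAACATGATCTGGGATTATCGGGGGACGGACGTTCACTGAGACCAGCCGGCAGGTTGAAATTAGGGAA is TTCCCTAATTTCAACCTGCCGGCTGGTCTCAGTGAACGTCCGTCCCCCGATAATCCCAGATCATGTTGCCTTAC; then T→U.

5'-UUCCCUAAUUUCAACCUGCCGGCUGGUCUCAGUGAACGUCCGUCCCCCGAUAAUCCCAGAUCAUGUUGCCUUAC-3'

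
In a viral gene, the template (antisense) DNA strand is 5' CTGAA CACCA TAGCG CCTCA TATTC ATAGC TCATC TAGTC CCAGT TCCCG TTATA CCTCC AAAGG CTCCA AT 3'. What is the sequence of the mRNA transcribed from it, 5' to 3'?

5′-AUUGGAGCCUUUGGAGGUAUAACGGGAACUGGGACUAGAUGAGCUAUGAAUAUGAGGCGCUAUGGUGUUCAG-3′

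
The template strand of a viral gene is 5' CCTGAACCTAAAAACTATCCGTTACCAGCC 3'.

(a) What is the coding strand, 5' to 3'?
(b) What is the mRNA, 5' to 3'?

(a) The coding strand is the reverse complement of the template: complement GGACTTGGATTTTTGATAGGCAATGGTCGG, then reverse.
(b) mRNA has the coding-strand sequence with T→U.

(a) 5'-GGCTGGTAACGGATAGTTTTTAGGTTCAGG-3'
(b) 5'-GGCUGGUAACGGAUAGUUUUUAGGUUCAGG-3'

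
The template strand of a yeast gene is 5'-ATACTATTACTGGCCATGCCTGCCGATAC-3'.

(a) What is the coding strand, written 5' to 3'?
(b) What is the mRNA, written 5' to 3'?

(a) 5'-GTATCGGCAGGCATGGCCAGTAATAGTAT-3'
(b) 5'-GUAUCGGCAGGCAUGGCCAGUAAUAGUAU-3'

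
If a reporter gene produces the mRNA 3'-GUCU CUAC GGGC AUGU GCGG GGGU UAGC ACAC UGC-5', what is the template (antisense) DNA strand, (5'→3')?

5′-CAGAGATGCCCGTACACGCCCCCAATCGTGTGACG-3′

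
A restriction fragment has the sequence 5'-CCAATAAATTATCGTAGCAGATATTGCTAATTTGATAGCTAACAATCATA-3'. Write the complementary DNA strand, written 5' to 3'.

Pairing A↔T and G↔C gives GGTTATTTAATAGCATCGTCTATAACGATTAAACTATCGATTGTTAGTAT, running 3'→5'. Reverse for the 5'→3' convention.

5′-TATGATTGTTAGCTATCAAATTAGCAATATCTGCTACGATAATTTATTGG-3′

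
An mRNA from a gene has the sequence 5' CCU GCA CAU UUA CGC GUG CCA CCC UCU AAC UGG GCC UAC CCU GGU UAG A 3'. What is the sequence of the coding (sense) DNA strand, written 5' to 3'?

5'-CCTGCACATTTACGCGTGCCACCCTCTAACTGGGCCTACCCTGGTTAGA-3'

The coding DNA strand has the same 5'→3' sequence as the mRNA with U replaced by T.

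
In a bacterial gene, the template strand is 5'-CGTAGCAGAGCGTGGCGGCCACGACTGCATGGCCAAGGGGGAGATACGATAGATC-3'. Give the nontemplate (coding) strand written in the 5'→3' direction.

The coding strand is complementary and antiparallel to the template: take the complement (A↔T, G↔C) and reverse.

5'-GATCTATCGTATCTCCCCCTTGGCCATGCAGTCGTGGCCGCCACGCTCTGCTACG-3'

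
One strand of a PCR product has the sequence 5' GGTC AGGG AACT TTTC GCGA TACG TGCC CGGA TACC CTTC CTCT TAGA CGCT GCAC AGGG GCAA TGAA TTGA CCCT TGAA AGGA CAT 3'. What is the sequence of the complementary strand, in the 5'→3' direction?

5'-ATGTCCTTTCAAGGGTCAATTCATTGCCCCTGTGCAGCGTCTAAGAGGAAGGGTATCCGGGCACGTATCGCGAAAAGTTCCCTGACC-3'

The complement of GGTCAGGGAACTTTTCGCGATACGTGCCCGGATACCCTTCCTCTTAGACGCTGCACAGGGGCAATGAATTGACCCTTGAAAGGACAT is CCAGTCCCTTGAAAAGCGCTATGCACGGGCCTATGGGAAGGAGAATCTGCGACGTGTCCCCGTTACTTAACTGGGAACTTTCCTGTA (A↔T, G↔C). DNA strands are antiparallel, so the complementary strand runs 3'→5'; reversing gives the 5'→3' form.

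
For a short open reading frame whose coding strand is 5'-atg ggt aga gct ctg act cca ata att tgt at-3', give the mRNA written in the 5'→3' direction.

5'-AUGGGUAGAGCUCUGACUCCAAUAAUUUGUAU-3'

The mRNA is synthesized from the template strand, so it matches the coding strand with T replaced by U.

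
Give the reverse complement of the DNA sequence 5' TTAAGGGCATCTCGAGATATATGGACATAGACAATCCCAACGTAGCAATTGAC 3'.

Reading the sequence 3'→5' and pairing each base (A↔T, G↔C) gives the reverse complement directly.

5'-GTCAATTGCTACGTTGGGATTGTCTATGTCCATATATCTCGAGATGCCCTTAA-3'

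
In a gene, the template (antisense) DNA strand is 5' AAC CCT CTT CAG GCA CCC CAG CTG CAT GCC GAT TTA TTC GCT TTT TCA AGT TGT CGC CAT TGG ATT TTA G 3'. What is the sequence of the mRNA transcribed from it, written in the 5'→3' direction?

5′-CUAAAAUCCAAUGGCGACAACUUGAAAAAGCGAAUAAAUCGGCAUGCAGCUGGGGUGCCUGAAGAGGGUU-3′

RNA polymerase reads the template 3'→5' and synthesizes mRNA 5'→3' by base-pairing (A→U, T→A, G↔C). The complement of the template is TTGGGAGAAGTCCGTGGGGTCGACGTACGGCTAAATAAGCGAAAAAGTTCAACAGCGGTAACCTAAAATC; antiparallel, so 5'→3' the coding strand is CTAAAATCCAATGGCGACAACTTGAAAAAGCGAATAAATCGGCATGCAGCTGGGGTGCCTGAAGAGGGTT. Replace T with U for the mRNA.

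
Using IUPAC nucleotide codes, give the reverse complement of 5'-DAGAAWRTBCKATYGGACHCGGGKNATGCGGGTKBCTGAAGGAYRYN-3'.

Standard pairs A↔T, G↔C; ambiguity codes pair R↔Y, K↔M, W↔W, B↔V, D↔H, N↔N. Complement (HTCTTWYAVGMTARCCTGDGCCCMNTACGCCCAMVGACTTCCTRYRN), then reverse for 5'→3'.

5′-NRYRTCCTTCAGVMACCCGCATNMCCCGDGTCCRATMGVAYWTTCTH-3′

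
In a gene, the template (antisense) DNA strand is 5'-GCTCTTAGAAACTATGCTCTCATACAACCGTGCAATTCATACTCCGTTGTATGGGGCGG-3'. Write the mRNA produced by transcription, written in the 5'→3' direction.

RNA polymerase reads the template 3'→5' and synthesizes mRNA 5'→3' by base-pairing (A→U, T→A, G↔C). The complement of the template is CGAGAATCTTTGATACGAGAGTATGTTGGCACGTTAAGTATGAGGCAACATACCCCGCC; antiparallel, so 5'→3' the coding strand is CCGCCCCATACAACGGAGTATGAATTGCACGGTTGTATGAGAGCATAGTTTCTAAGAGC. Replace T with U for the mRNA.

5'-CCGCCCCAUACAACGGAGUAUGAAUUGCACGGUUGUAUGAGAGCAUAGUUUCUAAGAGC-3'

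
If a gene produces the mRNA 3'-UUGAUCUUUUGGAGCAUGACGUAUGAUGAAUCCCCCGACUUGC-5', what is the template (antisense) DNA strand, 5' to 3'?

5′-AACTAGAAAACCTCGTACTGCATACTACTTAGGGGGCTGAACG-3′

Written 5'→3' the mRNA is CGUUCAGCCCCCUAAGUAGUAUGCAGUACGAGGUUUUCUAGUU, so the coding DNA strand is CGTTCAGCCCCCTAAGTAGTATGCAGTACGAGGTTTTCTAGTT. The template is its reverse complement.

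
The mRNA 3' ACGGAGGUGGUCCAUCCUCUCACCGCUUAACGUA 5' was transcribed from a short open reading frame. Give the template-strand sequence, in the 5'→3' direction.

Written 5'→3' the mRNA is AUGCAAUUCGCCACUCUCCUACCUGGUGGAGGCA, so the coding DNA strand is ATGCAATTCGCCACTCTCCTACCTGGTGGAGGCA. The template is its reverse complement.

5'-TGCCTCCACCAGGTAGGAGAGTGGCGAATTGCAT-3'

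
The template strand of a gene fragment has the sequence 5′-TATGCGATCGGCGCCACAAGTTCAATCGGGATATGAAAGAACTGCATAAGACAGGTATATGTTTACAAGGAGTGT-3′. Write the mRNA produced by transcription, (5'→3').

5'-ACACUCCUUGUAAACAUAUACCUGUCUUAUGCAGUUCUUUCAUAUCCCGAUUGAACUUGUGGCGCCGAUCGCAUA-3'

The mRNA has the sequence of the coding strand (reverse complement of the template) with T→U. Reverse complement of TATGCGATCGGCGCCACAAGTTCAATCGGGATATGAAAGAACTGCATAAGACAGGTATATGTTTACAAGGAGTGT is ACACTCCTTGTAAACATATACCTGTCTTATGCAGTTCTTTCATATCCCGATTGAACTTGTGGCGCCGATCGCATA; then T→U.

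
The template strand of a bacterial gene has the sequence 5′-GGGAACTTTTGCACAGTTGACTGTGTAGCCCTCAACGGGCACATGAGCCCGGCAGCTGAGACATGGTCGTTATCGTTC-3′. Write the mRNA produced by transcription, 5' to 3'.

5'-GAACGAUAACGACCAUGUCUCAGCUGCCGGGCUCAUGUGCCCGUUGAGGGCUACACAGUCAACUGUGCAAAAGUUCCC-3'

The mRNA has the sequence of the coding strand (reverse complement of the template) with T→U. Reverse complement of GGGAACTTTTGCACAGTTGACTGTGTAGCCCTCAACGGGCACATGAGCCCGGCAGCTGAGACATGGTCGTTATCGTTC is GAACGATAACGACCATGTCTCAGCTGCCGGGCTCATGTGCCCGTTGAGGGCTACACAGTCAACTGTGCAAAAGTTCCC; then T→U.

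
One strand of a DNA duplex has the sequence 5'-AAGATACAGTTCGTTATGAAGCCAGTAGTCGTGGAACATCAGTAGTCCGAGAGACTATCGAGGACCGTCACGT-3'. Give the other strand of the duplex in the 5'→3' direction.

The complement of AAGATACAGTTCGTTATGAAGCCAGTAGTCGTGGAACATCAGTAGTCCGAGAGACTATCGAGGACCGTCACGT is TTCTATGTCAAGCAATACTTCGGTCATCAGCACCTTGTAGTCATCAGGCTCTCTGATAGCTCCTGGCAGTGCA (A↔T, G↔C). DNA strands are antiparallel, so the complementary strand runs 3'→5'; reversing gives the 5'→3' form.

5'-ACGTGACGGTCCTCGATAGTCTCTCGGACTACTGATGTTCCACGACTACTGGCTTCATAACGAACTGTATCTT-3'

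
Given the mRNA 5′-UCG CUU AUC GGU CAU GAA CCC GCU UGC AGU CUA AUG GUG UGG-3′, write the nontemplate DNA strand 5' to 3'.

The coding DNA strand has the same 5'→3' sequence as the mRNA with U replaced by T.

5'-TCGCTTATCGGTCATGAACCCGCTTGCAGTCTAATGGTGTGG-3'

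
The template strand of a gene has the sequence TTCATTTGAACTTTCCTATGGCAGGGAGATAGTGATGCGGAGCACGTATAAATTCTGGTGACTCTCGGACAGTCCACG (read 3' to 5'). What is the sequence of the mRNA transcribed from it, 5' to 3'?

5′-AAGUAAACUUGAAAGGAUACCGUCCCUCUAUCACUACGCCUCGUGCAUAUUUAAGACCACUGAGAGCCUGUCAGGUGC-3′

Reading the template 3'→5' as shown, RNA polymerase pairs each base (A→U, T→A, G↔C) to build mRNA 5'→3' directly.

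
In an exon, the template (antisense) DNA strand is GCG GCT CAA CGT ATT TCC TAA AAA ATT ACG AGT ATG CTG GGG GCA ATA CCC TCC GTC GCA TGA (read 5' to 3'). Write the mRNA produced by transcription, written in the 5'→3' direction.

RNA polymerase reads the template 3'→5' and synthesizes mRNA 5'→3' by base-pairing (A→U, T→A, G↔C). The complement of the template is CGCCGAGTTGCATAAAGGATTTTTTAATGCTCATACGACCCCCGTTATGGGAGGCAGCGTACT; antiparallel, so 5'→3' the coding strand is TCATGCGACGGAGGGTATTGCCCCCAGCATACTCGTAATTTTTTAGGAAATACGTTGAGCCGC. Replace T with U for the mRNA.

5'-UCAUGCGACGGAGGGUAUUGCCCCCAGCAUACUCGUAAUUUUUUAGGAAAUACGUUGAGCCGC-3'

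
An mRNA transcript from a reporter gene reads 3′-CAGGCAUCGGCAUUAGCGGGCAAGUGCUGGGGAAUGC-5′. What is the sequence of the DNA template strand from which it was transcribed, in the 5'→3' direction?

5'-GTCCGTAGCCGTAATCGCCCGTTCACGACCCCTTACG-3'

Written 5'→3' the mRNA is CGUAAGGGGUCGUGAACGGGCGAUUACGGCUACGGAC, so the coding DNA strand is CGTAAGGGGTCGTGAACGGGCGATTACGGCTACGGAC. The template is its reverse complement.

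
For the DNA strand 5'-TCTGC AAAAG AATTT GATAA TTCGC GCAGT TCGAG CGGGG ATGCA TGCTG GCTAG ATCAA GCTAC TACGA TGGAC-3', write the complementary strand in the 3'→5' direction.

3'-AGACGTTTTCTTAAACTATTAAGCGCGTCAAGCTCGCCCCTACGTACGACCGATCTAGTTCGATGATGCTACCTG-5'

Base-pairing A↔T, G↔C gives the complement. The complementary strand is antiparallel, so paired with a 5'→3' strand it runs 3'→5'.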